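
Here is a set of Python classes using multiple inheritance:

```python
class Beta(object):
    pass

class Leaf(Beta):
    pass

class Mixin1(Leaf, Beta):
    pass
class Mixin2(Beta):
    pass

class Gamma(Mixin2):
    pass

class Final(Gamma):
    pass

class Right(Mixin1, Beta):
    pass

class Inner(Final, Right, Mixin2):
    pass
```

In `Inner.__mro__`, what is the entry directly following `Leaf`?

L[Inner] = Inner + merge(L[Final], L[Right], L[Mixin2], [Final Right Mixin2])
  take Final:  [Final Gamma Mixin2 Beta object] + [Right Mixin1 Leaf Beta object] + [Mixin2 Beta object] + [Final Right Mixin2]
  take Gamma:  [Gamma Mixin2 Beta object] + [Right Mixin1 Leaf Beta object] + [Mixin2 Beta object] + [Right Mixin2]
  take Right:  [Mixin2 Beta object] + [Right Mixin1 Leaf Beta object] + [Mixin2 Beta object] + [Right Mixin2]
  take Mixin2:  [Mixin2 Beta object] + [Mixin1 Leaf Beta object] + [Mixin2 Beta object] + [Mixin2]
  take Mixin1:  [Beta object] + [Mixin1 Leaf Beta object] + [Beta object]
  take Leaf:  [Beta object] + [Leaf Beta object] + [Beta object]
  take Beta:  [Beta object] + [Beta object] + [Beta object]
  take object:  [object] + [object] + [object]
MRO: Inner Final Gamma Right Mixin2 Mixin1 Leaf Beta object
Leaf is at position 6; next is Beta.

Beta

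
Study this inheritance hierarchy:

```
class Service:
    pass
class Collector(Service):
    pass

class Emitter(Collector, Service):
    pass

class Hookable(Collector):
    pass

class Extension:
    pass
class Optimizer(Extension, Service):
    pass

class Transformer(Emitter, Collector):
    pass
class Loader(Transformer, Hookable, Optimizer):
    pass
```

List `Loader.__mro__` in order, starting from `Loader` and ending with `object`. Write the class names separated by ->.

L[Loader] = Loader + merge(L[Transformer], L[Hookable], L[Optimizer], [Transformer Hookable Optimizer])
  take Transformer:  [Transformer Emitter Collector Service object] + [Hookable Collector Service object] + [Optimizer Extension Service object] + [Transformer Hookable Optimizer]
  take Emitter:  [Emitter Collector Service object] + [Hookable Collector Service object] + [Optimizer Extension Service object] + [Hookable Optimizer]
  take Hookable:  [Collector Service object] + [Hookable Collector Service object] + [Optimizer Extension Service object] + [Hookable Optimizer]
  take Collector:  [Collector Service object] + [Collector Service object] + [Optimizer Extension Service object] + [Optimizer]
  take Optimizer:  [Service object] + [Service object] + [Optimizer Extension Service object] + [Optimizer]
  take Extension:  [Service object] + [Service object] + [Extension Service object]
  take Service:  [Service object] + [Service object] + [Service object]
  take object:  [object] + [object] + [object]

Loader -> Transformer -> Emitter -> Hookable -> Collector -> Optimizer -> Extension -> Service -> object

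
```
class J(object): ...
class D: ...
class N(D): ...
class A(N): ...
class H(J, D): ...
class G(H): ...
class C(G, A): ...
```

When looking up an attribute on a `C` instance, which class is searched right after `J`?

A

L[C] = C + merge(L[G], L[A], [G A])
  take G:  [G H J D object] + [A N D object] + [G A]
  take H:  [H J D object] + [A N D object] + [A]
  take J:  [J D object] + [A N D object] + [A]
  take A:  [D object] + [A N D object] + [A]
  take N:  [D object] + [N D object]
  take D:  [D object] + [D object]
  take object:  [object] + [object]
MRO: C G H J A N D object
J is at position 3; next is A.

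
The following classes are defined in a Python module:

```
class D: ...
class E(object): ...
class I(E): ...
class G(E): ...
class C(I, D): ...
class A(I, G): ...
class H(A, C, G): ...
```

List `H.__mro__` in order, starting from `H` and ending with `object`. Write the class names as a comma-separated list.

H, A, C, I, G, E, D, object

L[H] = H + merge(L[A], L[C], L[G], [A C G])
  take A:  [A I G E object] + [C I E D object] + [G E object] + [A C G]
  take C:  [I G E object] + [C I E D object] + [G E object] + [C G]
  take I:  [I G E object] + [I E D object] + [G E object] + [G]
  take G:  [G E object] + [E D object] + [G E object] + [G]
  take E:  [E object] + [E D object] + [E object]
  take D:  [object] + [D object] + [object]
  take object:  [object] + [object] + [object]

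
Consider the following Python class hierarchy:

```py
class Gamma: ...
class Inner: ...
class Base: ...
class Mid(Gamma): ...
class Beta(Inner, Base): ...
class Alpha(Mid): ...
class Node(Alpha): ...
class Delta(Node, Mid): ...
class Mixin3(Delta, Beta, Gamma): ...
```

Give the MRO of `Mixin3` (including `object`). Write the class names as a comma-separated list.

Mixin3, Delta, Node, Alpha, Mid, Beta, Gamma, Inner, Base, object

L[Mixin3] = Mixin3 + merge(L[Delta], L[Beta], L[Gamma], [Delta Beta Gamma])
  take Delta:  [Delta Node Alpha Mid Gamma object] + [Beta Inner Base object] + [Gamma object] + [Delta Beta Gamma]
  take Node:  [Node Alpha Mid Gamma object] + [Beta Inner Base object] + [Gamma object] + [Beta Gamma]
  take Alpha:  [Alpha Mid Gamma object] + [Beta Inner Base object] + [Gamma object] + [Beta Gamma]
  take Mid:  [Mid Gamma object] + [Beta Inner Base object] + [Gamma object] + [Beta Gamma]
  take Beta:  [Gamma object] + [Beta Inner Base object] + [Gamma object] + [Beta Gamma]
  take Gamma:  [Gamma object] + [Inner Base object] + [Gamma object] + [Gamma]
  take Inner:  [object] + [Inner Base object] + [object]
  take Base:  [object] + [Base object] + [object]
  take object:  [object] + [object] + [object]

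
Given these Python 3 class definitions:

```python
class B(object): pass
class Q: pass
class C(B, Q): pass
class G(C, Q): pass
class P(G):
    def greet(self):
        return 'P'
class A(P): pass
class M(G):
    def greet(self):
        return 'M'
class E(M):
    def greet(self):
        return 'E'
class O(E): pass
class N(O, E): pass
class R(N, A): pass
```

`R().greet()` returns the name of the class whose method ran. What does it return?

E

L[R] = R + merge(L[N], L[A], [N A])
  take N:  [N O E M G C B Q object] + [A P G C B Q object] + [N A]
  take O:  [O E M G C B Q object] + [A P G C B Q object] + [A]
  take E:  [E M G C B Q object] + [A P G C B Q object] + [A]
  take M:  [M G C B Q object] + [A P G C B Q object] + [A]
  take A:  [G C B Q object] + [A P G C B Q object] + [A]
  take P:  [G C B Q object] + [P G C B Q object]
  take G:  [G C B Q object] + [G C B Q object]
  take C:  [C B Q object] + [C B Q object]
  take B:  [B Q object] + [B Q object]
  take Q:  [Q object] + [Q object]
  take object:  [object] + [object]
MRO: R N O E M A P G C B Q object
greet is defined in: E, M, P. First along the MRO is E.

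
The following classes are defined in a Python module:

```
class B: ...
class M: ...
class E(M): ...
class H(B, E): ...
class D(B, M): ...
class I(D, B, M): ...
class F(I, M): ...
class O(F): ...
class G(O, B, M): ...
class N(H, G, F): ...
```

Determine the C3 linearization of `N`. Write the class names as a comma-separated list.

N, H, G, O, F, I, D, B, E, M, object

L[N] = N + merge(L[H], L[G], L[F], [H G F])
  take H:  [H B E M object] + [G O F I D B M object] + [F I D B M object] + [H G F]
  take G:  [B E M object] + [G O F I D B M object] + [F I D B M object] + [G F]
  take O:  [B E M object] + [O F I D B M object] + [F I D B M object] + [F]
  take F:  [B E M object] + [F I D B M object] + [F I D B M object] + [F]
  take I:  [B E M object] + [I D B M object] + [I D B M object]
  take D:  [B E M object] + [D B M object] + [D B M object]
  take B:  [B E M object] + [B M object] + [B M object]
  take E:  [E M object] + [M object] + [M object]
  take M:  [M object] + [M object] + [M object]
  take object:  [object] + [object] + [object]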